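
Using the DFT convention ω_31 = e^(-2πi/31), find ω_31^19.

ω_31^19 = e^(-2πi·19/31)
= cos(-2π·19/31) + i·sin(-2π·19/31)
= cos(-38π/31) + i·sin(-38π/31)

ω_31^19 = cos(-38π/31) + i·sin(-38π/31) = -0.7588+0.6514i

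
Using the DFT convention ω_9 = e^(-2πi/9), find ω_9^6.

ω_9^6 = e^(-2πi·6/9)
= cos(-2π·6/9) + i·sin(-2π·6/9)
= cos(-12π/9) + i·sin(-12π/9)

ω_9^6 = cos(-12π/9) + i·sin(-12π/9) = -0.5000+0.8660i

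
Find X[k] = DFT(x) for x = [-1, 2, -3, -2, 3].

X[k] = Σ(n=0 to 4) x[n] · ω_5^(nk)
where ω_5 = e^(-2πi/5)

Computing each X[k]:
X[0] = -1
X[1] = 4.5902+1.5388i
X[2] = -6.5902-0.3633i
X[3] = -6.5902+0.3633i
X[4] = 4.5902-1.5388i

X = [-1, 4.5902+1.5388i, -6.5902-0.3633i, -6.5902+0.3633i, 4.5902-1.5388i]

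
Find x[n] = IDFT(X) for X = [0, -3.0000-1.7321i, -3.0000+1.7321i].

x[n] = (1/3) Σ(k=0 to 2) X[k] · e^(2πikn/3)

Computing each x[n]:
x[0] = -2
x[1] = 2
x[2] = 0

x = [-2, 2, 0]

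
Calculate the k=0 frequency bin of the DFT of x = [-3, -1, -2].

X[0] = Σ(n=0 to 2) x[n] · ω_3^0 = Σ x[n]
= (-3) + (-1) + (-2)

X[0] = -6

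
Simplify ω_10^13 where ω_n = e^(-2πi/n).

Since ω_10^10 = 1, powers reduce modulo 10.
13 mod 10 = 3
So ω_10^13 = ω_10^3 = e^(-2πi·3/10)

ω_10^13 = ω_10^3 = -0.3090-0.9511i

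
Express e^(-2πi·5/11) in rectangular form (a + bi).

ω_11^5 = e^(-2πi·5/11)
= cos(-2π·5/11) + i·sin(-2π·5/11)
= cos(-10π/11) + i·sin(-10π/11)

ω_11^5 = cos(-10π/11) + i·sin(-10π/11) = -0.9595-0.2817i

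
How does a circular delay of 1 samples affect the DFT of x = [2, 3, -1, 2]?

Time shift by 1: X_shifted[k] = ω_4^(1k) · X[k]
Shifted x = [2, 2, 3, -1]

DFT(x[n-1]) = [6, -1-3i, 4, -1+3i]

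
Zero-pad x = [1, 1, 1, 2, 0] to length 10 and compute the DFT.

Original 5-point DFT: [5, -1.1180-0.3633i, 1.1180-1.5388i, 1.1180+1.5388i, -1.1180+0.3633i]
Zero-padded 10-point DFT provides frequency interpolation.

DFT_10([x, 0, ...]) = [5, 1.5000-3.4410i, -1.1180-0.3633i, 1.5000+0.8123i, 1.1180-1.5388i, -1, 1.1180+1.5388i, 1.5000-0.8123i, -1.1180+0.3633i, 1.5000+3.4410i]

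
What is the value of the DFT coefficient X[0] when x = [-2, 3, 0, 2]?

X[0] = Σ(n=0 to 3) x[n] · ω_4^0 = Σ x[n]
= (-2) + (3) + (0) + (2)

X[0] = 3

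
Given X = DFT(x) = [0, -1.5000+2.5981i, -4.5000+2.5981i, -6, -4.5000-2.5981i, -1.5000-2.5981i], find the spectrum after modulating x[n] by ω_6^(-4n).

Modulation property: DFT(ω_6^(-4n)·x[n]) = X[(k-4) mod 6], so circularly shift X by 4 positions.

X[k-4] = [-4.5000+2.5981i, -6, -4.5000-2.5981i, -1.5000-2.5981i, 0, -1.5000+2.5981i]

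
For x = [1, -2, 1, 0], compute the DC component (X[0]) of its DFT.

X[0] = Σ(n=0 to 3) x[n] · ω_4^0 = Σ x[n]
= (1) + (-2) + (1) + (0)

X[0] = 0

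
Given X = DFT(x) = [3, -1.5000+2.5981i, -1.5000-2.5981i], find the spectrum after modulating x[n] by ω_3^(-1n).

Modulation property: DFT(ω_3^(-1n)·x[n]) = X[(k-1) mod 3], so circularly shift X by 1 positions.

X[k-1] = [-1.5000-2.5981i, 3, -1.5000+2.5981i]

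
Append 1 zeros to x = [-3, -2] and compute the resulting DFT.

Original 2-point DFT: [-5, -1]
Zero-padded 3-point DFT provides frequency interpolation.

DFT_3([x, 0, ...]) = [-5, -2.0000+1.7321i, -2.0000-1.7321i]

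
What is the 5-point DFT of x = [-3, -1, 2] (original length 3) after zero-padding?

Original 3-point DFT: [-2, -3.5000+2.5981i, -3.5000-2.5981i]
Zero-padded 5-point DFT provides frequency interpolation.

DFT_5([x, 0, ...]) = [-2, -4.9271-0.2245i, -1.5729+2.4899i, -1.5729-2.4899i, -4.9271+0.2245i]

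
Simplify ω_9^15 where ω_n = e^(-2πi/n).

Since ω_9^9 = 1, powers reduce modulo 9.
15 mod 9 = 6
So ω_9^15 = ω_9^6 = e^(-2πi·6/9)

ω_9^15 = ω_9^6 = -0.5000+0.8660i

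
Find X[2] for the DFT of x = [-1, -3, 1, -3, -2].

X[2] = Σ(n=0 to 4) x[n] · ω_5^(2n) where ω_5 = e^(-2πi/5)
= (-1)·ω_5^0 + (-3)·ω_5^2 + (1)·ω_5^4 + (-3)·ω_5^6 + (-2)·ω_5^8

X[2] = 2.4271+4.3920i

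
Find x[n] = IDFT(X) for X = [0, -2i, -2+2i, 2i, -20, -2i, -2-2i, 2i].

x[n] = (1/8) Σ(k=0 to 7) X[k] · e^(2πikn/8)

Computing each x[n]:
x[0] = -3
x[1] = 2
x[2] = -1
x[3] = 3
x[4] = -3
x[5] = 2
x[6] = -3
x[7] = 3

x = [-3, 2, -1, 3, -3, 2, -3, 3]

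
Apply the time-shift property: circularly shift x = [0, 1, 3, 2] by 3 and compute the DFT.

Time shift by 3: X_shifted[k] = ω_4^(3k) · X[k]
Shifted x = [1, 3, 2, 0]

DFT(x[n-3]) = [6, -1-3i, 0, -1+3i]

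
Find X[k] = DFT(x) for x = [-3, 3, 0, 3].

X[k] = Σ(n=0 to 3) x[n] · ω_4^(nk)
where ω_4 = e^(-2πi/4)

Computing each X[k]:
X[0] = 3
X[1] = -3
X[2] = -9
X[3] = -3

X = [3, -3, -9, -3]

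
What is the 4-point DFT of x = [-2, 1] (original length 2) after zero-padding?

Original 2-point DFT: [-1, -3]
Zero-padded 4-point DFT provides frequency interpolation.

DFT_4([x, 0, ...]) = [-1, -2-1i, -3, -2+1i]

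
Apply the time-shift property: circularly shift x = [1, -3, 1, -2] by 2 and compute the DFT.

Time shift by 2: X_shifted[k] = ω_4^(2k) · X[k]
Shifted x = [1, -2, 1, -3]

DFT(x[n-2]) = [-3, -1i, 7, 1i]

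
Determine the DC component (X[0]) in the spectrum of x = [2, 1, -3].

X[0] = Σ(n=0 to 2) x[n] · ω_3^0 = Σ x[n]
= (2) + (1) + (-3)

X[0] = 0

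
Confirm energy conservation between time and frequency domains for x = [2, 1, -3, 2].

Time domain:
Σ|x[n]|² = |2|² + |1|² + |-3|² + |2|² = 18.0000

Frequency domain:
(1/4)Σ|X[k]|² = (1/4)(|2|² + |5+1i|² + |-4|² + |5-1i|²) = (1/4)·72.0000 = 18.0000

Both sides agree, confirming Parseval's theorem.

Σ|x[n]|² = (1/N)Σ|X[k]|² = 18.0000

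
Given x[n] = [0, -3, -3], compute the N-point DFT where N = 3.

X[k] = Σ(n=0 to 2) x[n] · ω_3^(nk)
where ω_3 = e^(-2πi/3)

Computing each X[k]:
X[0] = -6
X[1] = 3
X[2] = 3

X = [-6, 3, 3]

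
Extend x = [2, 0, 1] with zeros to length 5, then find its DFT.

Original 3-point DFT: [3, 1.5000+0.8660i, 1.5000-0.8660i]
Zero-padded 5-point DFT provides frequency interpolation.

DFT_5([x, 0, ...]) = [3, 1.1910-0.5878i, 2.3090+0.9511i, 2.3090-0.9511i, 1.1910+0.5878i]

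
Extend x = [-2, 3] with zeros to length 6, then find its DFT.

Original 2-point DFT: [1, -5]
Zero-padded 6-point DFT provides frequency interpolation.

DFT_6([x, 0, ...]) = [1, -0.5000-2.5981i, -3.5000-2.5981i, -5, -3.5000+2.5981i, -0.5000+2.5981i]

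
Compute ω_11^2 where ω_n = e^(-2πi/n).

ω_11^2 = e^(-2πi·2/11)
= cos(-2π·2/11) + i·sin(-2π·2/11)
= cos(-4π/11) + i·sin(-4π/11)

ω_11^2 = cos(-4π/11) + i·sin(-4π/11) = 0.4154-0.9096i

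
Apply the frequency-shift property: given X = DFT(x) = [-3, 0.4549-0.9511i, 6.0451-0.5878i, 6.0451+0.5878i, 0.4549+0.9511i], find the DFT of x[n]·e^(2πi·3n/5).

Modulation property: DFT(ω_5^(-3n)·x[n]) = X[(k-3) mod 5], so circularly shift X by 3 positions.

X[k-3] = [6.0451-0.5878i, 6.0451+0.5878i, 0.4549+0.9511i, -3, 0.4549-0.9511i]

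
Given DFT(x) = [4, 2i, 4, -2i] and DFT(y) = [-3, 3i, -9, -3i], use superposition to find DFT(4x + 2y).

By linearity: DFT(4x + 2y) = 4·DFT(x) + 2·DFT(y)
= 4·[4, 2i, 4, -2i] + 2·[-3, 3i, -9, -3i]

Computing element-wise:
Z[0] = 4·(4) + 2·(-3) = 10
Z[1] = 4·(2i) + 2·(3i) = 14i
Z[2] = 4·(4) + 2·(-9) = -2
Z[3] = 4·(-2i) + 2·(-3i) = -14i

DFT(4x + 2y) = 4·X + 2·Y = [10, 14i, -2, -14i]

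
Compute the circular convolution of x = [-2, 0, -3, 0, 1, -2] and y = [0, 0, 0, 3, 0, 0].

(x ⊛ y)[n] = Σ(m=0 to 5) x[m] · y[(n-m) mod 6]

Computing each output sample:
(x ⊛ y)[0] = 0
(x ⊛ y)[1] = 3
(x ⊛ y)[2] = -6
(x ⊛ y)[3] = -6
(x ⊛ y)[4] = 0
(x ⊛ y)[5] = -9

x ⊛ y = [0, 3, -6, -6, 0, -9]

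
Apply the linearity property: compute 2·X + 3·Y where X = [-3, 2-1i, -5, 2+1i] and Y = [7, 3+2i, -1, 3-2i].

By linearity: DFT(2x + 3y) = 2·DFT(x) + 3·DFT(y)
= 2·[-3, 2-1i, -5, 2+1i] + 3·[7, 3+2i, -1, 3-2i]

Computing element-wise:
Z[0] = 2·(-3) + 3·(7) = 15
Z[1] = 2·(2-1i) + 3·(3+2i) = 13+4i
Z[2] = 2·(-5) + 3·(-1) = -13
Z[3] = 2·(2+1i) + 3·(3-2i) = 13-4i

DFT(2x + 3y) = 2·X + 3·Y = [15, 13+4i, -13, 13-4i]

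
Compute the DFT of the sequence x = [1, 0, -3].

X[k] = Σ(n=0 to 2) x[n] · ω_3^(nk)
where ω_3 = e^(-2πi/3)

Computing each X[k]:
X[0] = -2
X[1] = 2.5000-2.5981i
X[2] = 2.5000+2.5981i

X = [-2, 2.5000-2.5981i, 2.5000+2.5981i]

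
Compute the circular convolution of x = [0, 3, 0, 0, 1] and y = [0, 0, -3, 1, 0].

(x ⊛ y)[n] = Σ(m=0 to 4) x[m] · y[(n-m) mod 5]

Computing each output sample:
(x ⊛ y)[0] = 0
(x ⊛ y)[1] = -3
(x ⊛ y)[2] = 1
(x ⊛ y)[3] = -9
(x ⊛ y)[4] = 3

x ⊛ y = [0, -3, 1, -9, 3]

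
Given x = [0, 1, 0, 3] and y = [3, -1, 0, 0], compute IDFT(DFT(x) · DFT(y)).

(x ⊛ y)[n] = Σ(m=0 to 3) x[m] · y[(n-m) mod 4]

Computing each output sample:
(x ⊛ y)[0] = -3
(x ⊛ y)[1] = 3
(x ⊛ y)[2] = -1
(x ⊛ y)[3] = 9

x ⊛ y = [-3, 3, -1, 9]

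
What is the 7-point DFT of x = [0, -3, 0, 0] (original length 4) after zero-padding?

Original 4-point DFT: [-3, 3i, 3, -3i]
Zero-padded 7-point DFT provides frequency interpolation.

DFT_7([x, 0, ...]) = [-3, -1.8705+2.3455i, 0.6676+2.9248i, 2.7029+1.3017i, 2.7029-1.3017i, 0.6676-2.9248i, -1.8705-2.3455i]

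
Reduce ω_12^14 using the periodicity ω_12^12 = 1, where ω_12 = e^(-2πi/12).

Since ω_12^12 = 1, powers reduce modulo 12.
14 mod 12 = 2
So ω_12^14 = ω_12^2 = e^(-2πi·2/12)

ω_12^14 = ω_12^2 = 0.5000-0.8660i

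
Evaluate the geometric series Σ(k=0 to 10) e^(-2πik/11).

Sum of all nth roots of unity equals 0 for n > 1 (geometric series with r ≠ 1).

0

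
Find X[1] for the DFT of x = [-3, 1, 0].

X[1] = Σ(n=0 to 2) x[n] · ω_3^(1n) where ω_3 = e^(-2πi/3)
= (-3)·ω_3^0 + (1)·ω_3^1 + (0)·ω_3^2

X[1] = -3.5000-0.8660i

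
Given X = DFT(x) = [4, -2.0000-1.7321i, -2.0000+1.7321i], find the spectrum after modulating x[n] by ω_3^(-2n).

Modulation property: DFT(ω_3^(-2n)·x[n]) = X[(k-2) mod 3], so circularly shift X by 2 positions.

X[k-2] = [-2.0000-1.7321i, -2.0000+1.7321i, 4]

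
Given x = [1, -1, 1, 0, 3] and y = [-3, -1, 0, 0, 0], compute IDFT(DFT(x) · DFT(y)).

(x ⊛ y)[n] = Σ(m=0 to 4) x[m] · y[(n-m) mod 5]

Computing each output sample:
(x ⊛ y)[0] = -6
(x ⊛ y)[1] = 2
(x ⊛ y)[2] = -2
(x ⊛ y)[3] = -1
(x ⊛ y)[4] = -9

x ⊛ y = [-6, 2, -2, -1, -9]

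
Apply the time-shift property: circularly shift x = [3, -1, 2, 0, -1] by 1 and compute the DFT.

Time shift by 1: X_shifted[k] = ω_5^(1k) · X[k]
Shifted x = [-1, 3, -1, 2, 0]

DFT(x[n-1]) = [3, -0.8820-1.0898i, -3.1180-4.6165i, -3.1180+4.6165i, -0.8820+1.0898i]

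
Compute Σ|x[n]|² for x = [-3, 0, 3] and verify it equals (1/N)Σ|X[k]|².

Time domain:
Σ|x[n]|² = |-3|² + |0|² + |3|² = 18.0000

Frequency domain:
(1/3)Σ|X[k]|² = (1/3)(|0|² + |-4.5000+2.5981i|² + |-4.5000-2.5981i|²) = (1/3)·54.0000 = 18.0000

Both sides agree, confirming Parseval's theorem.

Σ|x[n]|² = (1/N)Σ|X[k]|² = 18.0000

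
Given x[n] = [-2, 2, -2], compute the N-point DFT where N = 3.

X[k] = Σ(n=0 to 2) x[n] · ω_3^(nk)
where ω_3 = e^(-2πi/3)

Computing each X[k]:
X[0] = -2
X[1] = -2.0000-3.4641i
X[2] = -2.0000+3.4641i

X = [-2, -2.0000-3.4641i, -2.0000+3.4641i]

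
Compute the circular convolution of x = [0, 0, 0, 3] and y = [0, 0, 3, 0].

(x ⊛ y)[n] = Σ(m=0 to 3) x[m] · y[(n-m) mod 4]

Computing each output sample:
(x ⊛ y)[0] = 0
(x ⊛ y)[1] = 9
(x ⊛ y)[2] = 0
(x ⊛ y)[3] = 0

x ⊛ y = [0, 9, 0, 0]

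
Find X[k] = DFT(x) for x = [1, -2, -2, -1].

X[k] = Σ(n=0 to 3) x[n] · ω_4^(nk)
where ω_4 = e^(-2πi/4)

Computing each X[k]:
X[0] = -4
X[1] = 3+1i
X[2] = 2
X[3] = 3-1i

X = [-4, 3+1i, 2, 3-1i]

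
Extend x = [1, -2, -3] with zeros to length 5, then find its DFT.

Original 3-point DFT: [-4, 3.5000-0.8660i, 3.5000+0.8660i]
Zero-padded 5-point DFT provides frequency interpolation.

DFT_5([x, 0, ...]) = [-4, 2.8090+3.6655i, 1.6910-1.6776i, 1.6910+1.6776i, 2.8090-3.6655i]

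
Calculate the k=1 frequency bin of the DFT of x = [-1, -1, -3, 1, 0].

X[1] = Σ(n=0 to 4) x[n] · ω_5^(1n) where ω_5 = e^(-2πi/5)
= (-1)·ω_5^0 + (-1)·ω_5^1 + (-3)·ω_5^2 + (1)·ω_5^3 + (0)·ω_5^4

X[1] = 0.3090+3.3022i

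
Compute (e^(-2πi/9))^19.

Since ω_9^9 = 1, powers reduce modulo 9.
19 mod 9 = 1
So ω_9^19 = ω_9^1 = e^(-2πi·1/9)

ω_9^19 = ω_9^1 = 0.7660-0.6428i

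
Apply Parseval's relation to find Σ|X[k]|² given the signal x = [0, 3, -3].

Parseval: Σ|x[n]|² = (1/N)Σ|X[k]|², so Σ|X[k]|² = N·Σ|x[n]|² = 3·18.0000

Σ|X[k]|² = N·Σ|x[n]|² = 3·18.0000 = 54.0000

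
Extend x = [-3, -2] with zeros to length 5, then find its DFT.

Original 2-point DFT: [-5, -1]
Zero-padded 5-point DFT provides frequency interpolation.

DFT_5([x, 0, ...]) = [-5, -3.6180+1.9021i, -1.3820+1.1756i, -1.3820-1.1756i, -3.6180-1.9021i]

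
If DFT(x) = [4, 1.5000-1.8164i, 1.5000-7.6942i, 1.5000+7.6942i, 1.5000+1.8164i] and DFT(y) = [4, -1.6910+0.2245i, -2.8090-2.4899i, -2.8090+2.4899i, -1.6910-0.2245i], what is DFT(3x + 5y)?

By linearity: DFT(3x + 5y) = 3·DFT(x) + 5·DFT(y)
= 3·[4, 1.5000-1.8164i, 1.5000-7.6942i, 1.5000+7.6942i, 1.5000+1.8164i] + 5·[4, -1.6910+0.2245i, -2.8090-2.4899i, -2.8090+2.4899i, -1.6910-0.2245i]

Computing element-wise:
Z[0] = 3·(4) + 5·(4) = 32
Z[1] = 3·(1.5000-1.8164i) + 5·(-1.6910+0.2245i) = -3.9550-4.3267i
Z[2] = 3·(1.5000-7.6942i) + 5·(-2.8090-2.4899i) = -9.5450-35.5321i
Z[3] = 3·(1.5000+7.6942i) + 5·(-2.8090+2.4899i) = -9.5450+35.5321i
Z[4] = 3·(1.5000+1.8164i) + 5·(-1.6910-0.2245i) = -3.9550+4.3267i

DFT(3x + 5y) = 3·X + 5·Y = [32, -3.9550-4.3267i, -9.5450-35.5321i, -9.5450+35.5321i, -3.9550+4.3267i]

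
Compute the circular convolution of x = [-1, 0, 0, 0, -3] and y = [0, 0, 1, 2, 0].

(x ⊛ y)[n] = Σ(m=0 to 4) x[m] · y[(n-m) mod 5]

Computing each output sample:
(x ⊛ y)[0] = 0
(x ⊛ y)[1] = -3
(x ⊛ y)[2] = -7
(x ⊛ y)[3] = -2
(x ⊛ y)[4] = 0

x ⊛ y = [0, -3, -7, -2, 0]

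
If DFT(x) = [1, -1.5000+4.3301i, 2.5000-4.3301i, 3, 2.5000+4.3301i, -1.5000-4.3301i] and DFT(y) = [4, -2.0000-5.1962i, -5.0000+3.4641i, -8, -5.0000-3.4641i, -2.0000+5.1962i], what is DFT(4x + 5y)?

By linearity: DFT(4x + 5y) = 4·DFT(x) + 5·DFT(y)
= 4·[1, -1.5000+4.3301i, 2.5000-4.3301i, 3, 2.5000+4.3301i, -1.5000-4.3301i] + 5·[4, -2.0000-5.1962i, -5.0000+3.4641i, -8, -5.0000-3.4641i, -2.0000+5.1962i]

Computing element-wise:
Z[0] = 4·(1) + 5·(4) = 24
Z[1] = 4·(-1.5000+4.3301i) + 5·(-2.0000-5.1962i) = -16.0000-8.6606i
Z[2] = 4·(2.5000-4.3301i) + 5·(-5.0000+3.4641i) = -15.0000+0.0001i
Z[3] = 4·(3) + 5·(-8) = -28
Z[4] = 4·(2.5000+4.3301i) + 5·(-5.0000-3.4641i) = -15.0000-0.0001i
Z[5] = 4·(-1.5000-4.3301i) + 5·(-2.0000+5.1962i) = -16.0000+8.6606i

DFT(4x + 5y) = 4·X + 5·Y = [24, -16.0000-8.6606i, -15.0000+0.0001i, -28, -15.0000-0.0001i, -16.0000+8.6606i]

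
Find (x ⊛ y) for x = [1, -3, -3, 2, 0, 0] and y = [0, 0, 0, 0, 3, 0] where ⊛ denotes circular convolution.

(x ⊛ y)[n] = Σ(m=0 to 5) x[m] · y[(n-m) mod 6]

Computing each output sample:
(x ⊛ y)[0] = -9
(x ⊛ y)[1] = 6
(x ⊛ y)[2] = 0
(x ⊛ y)[3] = 0
(x ⊛ y)[4] = 3
(x ⊛ y)[5] = -9

x ⊛ y = [-9, 6, 0, 0, 3, -9]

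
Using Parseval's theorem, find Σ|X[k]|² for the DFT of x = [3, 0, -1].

Parseval: Σ|x[n]|² = (1/N)Σ|X[k]|², so Σ|X[k]|² = N·Σ|x[n]|² = 3·10.0000

Σ|X[k]|² = N·Σ|x[n]|² = 3·10.0000 = 30.0000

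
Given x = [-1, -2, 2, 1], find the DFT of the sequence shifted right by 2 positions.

Time shift by 2: X_shifted[k] = ω_4^(2k) · X[k]
Shifted x = [2, 1, -1, -2]

DFT(x[n-2]) = [0, 3-3i, 2, 3+3i]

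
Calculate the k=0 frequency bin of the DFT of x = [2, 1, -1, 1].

X[0] = Σ(n=0 to 3) x[n] · ω_4^0 = Σ x[n]
= (2) + (1) + (-1) + (1)

X[0] = 3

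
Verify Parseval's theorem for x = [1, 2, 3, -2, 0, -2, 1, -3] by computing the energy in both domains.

Time domain:
Σ|x[n]|² = |1|² + |2|² + |3|² + |-2|² + |0|² + |-2|² + |1|² + |-3|² = 32.0000

Frequency domain:
(1/8)Σ|X[k]|² = (1/8)(|0|² + |3.1213-5.5355i|² + |-3-5i|² + |-1.1213-1.5355i|² + |10|² + |-1.1213+1.5355i|² + |-3+5i|² + |3.1213+5.5355i|²) = (1/8)·256.0000 = 32.0000

Both sides agree, confirming Parseval's theorem.

Σ|x[n]|² = (1/N)Σ|X[k]|² = 32.0000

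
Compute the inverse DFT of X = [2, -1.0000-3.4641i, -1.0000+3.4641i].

x[n] = (1/3) Σ(k=0 to 2) X[k] · e^(2πikn/3)

Computing each x[n]:
x[0] = 0
x[1] = 3
x[2] = -1

x = [0, 3, -1]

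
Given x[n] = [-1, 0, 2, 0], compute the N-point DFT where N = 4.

X[k] = Σ(n=0 to 3) x[n] · ω_4^(nk)
where ω_4 = e^(-2πi/4)

Computing each X[k]:
X[0] = 1
X[1] = -3
X[2] = 1
X[3] = -3

X = [1, -3, 1, -3]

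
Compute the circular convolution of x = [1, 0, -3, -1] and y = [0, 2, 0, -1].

(x ⊛ y)[n] = Σ(m=0 to 3) x[m] · y[(n-m) mod 4]

Computing each output sample:
(x ⊛ y)[0] = -2
(x ⊛ y)[1] = 5
(x ⊛ y)[2] = 1
(x ⊛ y)[3] = -7

x ⊛ y = [-2, 5, 1, -7]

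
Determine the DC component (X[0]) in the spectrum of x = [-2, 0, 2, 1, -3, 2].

X[0] = Σ(n=0 to 5) x[n] · ω_6^0 = Σ x[n]
= (-2) + (0) + (2) + (1) + (-3) + (2)

X[0] = 0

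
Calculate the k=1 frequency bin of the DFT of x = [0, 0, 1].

X[1] = Σ(n=0 to 2) x[n] · ω_3^(1n) where ω_3 = e^(-2πi/3)
= (0)·ω_3^0 + (0)·ω_3^1 + (1)·ω_3^2

X[1] = -0.5000+0.8660i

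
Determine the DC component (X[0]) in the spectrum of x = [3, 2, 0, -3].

X[0] = Σ(n=0 to 3) x[n] · ω_4^0 = Σ x[n]
= (3) + (2) + (0) + (-3)

X[0] = 2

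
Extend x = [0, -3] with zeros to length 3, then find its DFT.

Original 2-point DFT: [-3, 3]
Zero-padded 3-point DFT provides frequency interpolation.

DFT_3([x, 0, ...]) = [-3, 1.5000+2.5981i, 1.5000-2.5981i]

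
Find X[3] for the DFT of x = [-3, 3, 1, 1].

X[3] = Σ(n=0 to 3) x[n] · ω_4^(3n) where ω_4 = e^(-2πi/4)
= (-3)·ω_4^0 + (3)·ω_4^3 + (1)·ω_4^6 + (1)·ω_4^9

X[3] = -4+2i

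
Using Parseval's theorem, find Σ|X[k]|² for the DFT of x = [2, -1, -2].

Parseval: Σ|x[n]|² = (1/N)Σ|X[k]|², so Σ|X[k]|² = N·Σ|x[n]|² = 3·9.0000

Σ|X[k]|² = N·Σ|x[n]|² = 3·9.0000 = 27.0000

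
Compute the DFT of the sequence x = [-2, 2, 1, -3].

X[k] = Σ(n=0 to 3) x[n] · ω_4^(nk)
where ω_4 = e^(-2πi/4)

Computing each X[k]:
X[0] = -2
X[1] = -3-5i
X[2] = 0
X[3] = -3+5i

X = [-2, -3-5i, 0, -3+5i]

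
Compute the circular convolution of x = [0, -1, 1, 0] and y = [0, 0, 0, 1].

(x ⊛ y)[n] = Σ(m=0 to 3) x[m] · y[(n-m) mod 4]

Computing each output sample:
(x ⊛ y)[0] = -1
(x ⊛ y)[1] = 1
(x ⊛ y)[2] = 0
(x ⊛ y)[3] = 0

x ⊛ y = [-1, 1, 0, 0]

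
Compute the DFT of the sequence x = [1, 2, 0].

X[k] = Σ(n=0 to 2) x[n] · ω_3^(nk)
where ω_3 = e^(-2πi/3)

Computing each X[k]:
X[0] = 3
X[1] = -1.7321i
X[2] = 1.7321i

X = [3, -1.7321i, 1.7321i]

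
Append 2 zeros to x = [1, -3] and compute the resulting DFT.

Original 2-point DFT: [-2, 4]
Zero-padded 4-point DFT provides frequency interpolation.

DFT_4([x, 0, ...]) = [-2, 1+3i, 4, 1-3i]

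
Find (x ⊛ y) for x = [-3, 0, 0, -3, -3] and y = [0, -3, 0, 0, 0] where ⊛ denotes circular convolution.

(x ⊛ y)[n] = Σ(m=0 to 4) x[m] · y[(n-m) mod 5]

Computing each output sample:
(x ⊛ y)[0] = 9
(x ⊛ y)[1] = 9
(x ⊛ y)[2] = 0
(x ⊛ y)[3] = 0
(x ⊛ y)[4] = 9

x ⊛ y = [9, 9, 0, 0, 9]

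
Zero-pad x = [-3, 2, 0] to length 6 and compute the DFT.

Original 3-point DFT: [-1, -4.0000-1.7321i, -4.0000+1.7321i]
Zero-padded 6-point DFT provides frequency interpolation.

DFT_6([x, 0, ...]) = [-1, -2.0000-1.7321i, -4.0000-1.7321i, -5, -4.0000+1.7321i, -2.0000+1.7321i]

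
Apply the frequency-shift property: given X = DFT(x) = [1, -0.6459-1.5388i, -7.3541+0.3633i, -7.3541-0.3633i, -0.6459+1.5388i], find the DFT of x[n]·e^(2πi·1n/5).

Modulation property: DFT(ω_5^(-1n)·x[n]) = X[(k-1) mod 5], so circularly shift X by 1 positions.

X[k-1] = [-0.6459+1.5388i, 1, -0.6459-1.5388i, -7.3541+0.3633i, -7.3541-0.3633i]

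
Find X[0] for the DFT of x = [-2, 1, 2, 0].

X[0] = Σ(n=0 to 3) x[n] · ω_4^0 = Σ x[n]
= (-2) + (1) + (2) + (0)

X[0] = 1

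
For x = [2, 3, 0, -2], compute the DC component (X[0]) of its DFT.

X[0] = Σ(n=0 to 3) x[n] · ω_4^0 = Σ x[n]
= (2) + (3) + (0) + (-2)

X[0] = 3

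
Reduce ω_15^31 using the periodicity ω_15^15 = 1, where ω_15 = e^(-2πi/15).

Since ω_15^15 = 1, powers reduce modulo 15.
31 mod 15 = 1
So ω_15^31 = ω_15^1 = e^(-2πi·1/15)

ω_15^31 = ω_15^1 = 0.9135-0.4067i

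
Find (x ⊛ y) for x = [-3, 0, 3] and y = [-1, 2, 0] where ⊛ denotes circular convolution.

(x ⊛ y)[n] = Σ(m=0 to 2) x[m] · y[(n-m) mod 3]

Computing each output sample:
(x ⊛ y)[0] = 9
(x ⊛ y)[1] = -6
(x ⊛ y)[2] = -3

x ⊛ y = [9, -6, -3]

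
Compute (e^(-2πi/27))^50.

Since ω_27^27 = 1, powers reduce modulo 27.
50 mod 27 = 23
So ω_27^50 = ω_27^23 = e^(-2πi·23/27)

ω_27^50 = ω_27^23 = 0.5972+0.8021i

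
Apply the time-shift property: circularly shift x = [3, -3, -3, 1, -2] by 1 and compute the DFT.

Time shift by 1: X_shifted[k] = ω_5^(1k) · X[k]
Shifted x = [-2, 3, -3, -3, 1]

DFT(x[n-1]) = [-4, 4.0902-1.9021i, -7.0902-1.1756i, -7.0902+1.1756i, 4.0902+1.9021i]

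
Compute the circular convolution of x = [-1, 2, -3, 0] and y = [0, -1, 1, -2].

(x ⊛ y)[n] = Σ(m=0 to 3) x[m] · y[(n-m) mod 4]

Computing each output sample:
(x ⊛ y)[0] = -7
(x ⊛ y)[1] = 7
(x ⊛ y)[2] = -3
(x ⊛ y)[3] = 7

x ⊛ y = [-7, 7, -3, 7]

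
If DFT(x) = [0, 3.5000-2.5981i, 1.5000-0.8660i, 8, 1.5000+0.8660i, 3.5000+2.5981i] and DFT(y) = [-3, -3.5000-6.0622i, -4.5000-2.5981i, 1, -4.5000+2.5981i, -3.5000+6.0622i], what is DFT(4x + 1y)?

By linearity: DFT(4x + 1y) = 4·DFT(x) + 1·DFT(y)
= 4·[0, 3.5000-2.5981i, 1.5000-0.8660i, 8, 1.5000+0.8660i, 3.5000+2.5981i] + 1·[-3, -3.5000-6.0622i, -4.5000-2.5981i, 1, -4.5000+2.5981i, -3.5000+6.0622i]

Computing element-wise:
Z[0] = 4·(0) + 1·(-3) = -3
Z[1] = 4·(3.5000-2.5981i) + 1·(-3.5000-6.0622i) = 10.5000-16.4546i
Z[2] = 4·(1.5000-0.8660i) + 1·(-4.5000-2.5981i) = 1.5000-6.0621i
Z[3] = 4·(8) + 1·(1) = 33
Z[4] = 4·(1.5000+0.8660i) + 1·(-4.5000+2.5981i) = 1.5000+6.0621i
Z[5] = 4·(3.5000+2.5981i) + 1·(-3.5000+6.0622i) = 10.5000+16.4546i

DFT(4x + 1y) = 4·X + 1·Y = [-3, 10.5000-16.4546i, 1.5000-6.0621i, 33, 1.5000+6.0621i, 10.5000+16.4546i]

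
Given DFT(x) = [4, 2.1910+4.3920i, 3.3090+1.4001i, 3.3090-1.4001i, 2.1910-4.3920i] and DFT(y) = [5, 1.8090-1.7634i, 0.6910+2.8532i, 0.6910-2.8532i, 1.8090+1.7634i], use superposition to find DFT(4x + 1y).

By linearity: DFT(4x + 1y) = 4·DFT(x) + 1·DFT(y)
= 4·[4, 2.1910+4.3920i, 3.3090+1.4001i, 3.3090-1.4001i, 2.1910-4.3920i] + 1·[5, 1.8090-1.7634i, 0.6910+2.8532i, 0.6910-2.8532i, 1.8090+1.7634i]

Computing element-wise:
Z[0] = 4·(4) + 1·(5) = 21
Z[1] = 4·(2.1910+4.3920i) + 1·(1.8090-1.7634i) = 10.5730+15.8046i
Z[2] = 4·(3.3090+1.4001i) + 1·(0.6910+2.8532i) = 13.9270+8.4536i
Z[3] = 4·(3.3090-1.4001i) + 1·(0.6910-2.8532i) = 13.9270-8.4536i
Z[4] = 4·(2.1910-4.3920i) + 1·(1.8090+1.7634i) = 10.5730-15.8046i

DFT(4x + 1y) = 4·X + 1·Y = [21, 10.5730+15.8046i, 13.9270+8.4536i, 13.9270-8.4536i, 10.5730-15.8046i]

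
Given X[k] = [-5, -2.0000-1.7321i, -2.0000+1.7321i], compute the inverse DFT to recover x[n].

x[n] = (1/3) Σ(k=0 to 2) X[k] · e^(2πikn/3)

Computing each x[n]:
x[0] = -3
x[1] = 0
x[2] = -2

x = [-3, 0, -2]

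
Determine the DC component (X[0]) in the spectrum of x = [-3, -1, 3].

X[0] = Σ(n=0 to 2) x[n] · ω_3^0 = Σ x[n]
= (-3) + (-1) + (3)

X[0] = -1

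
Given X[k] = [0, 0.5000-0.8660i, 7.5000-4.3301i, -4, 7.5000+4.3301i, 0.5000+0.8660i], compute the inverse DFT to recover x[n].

x[n] = (1/6) Σ(k=0 to 5) X[k] · e^(2πikn/6)

Computing each x[n]:
x[0] = 2
x[1] = 1
x[2] = -3
x[3] = 3
x[4] = -1
x[5] = -2

x = [2, 1, -3, 3, -1, -2]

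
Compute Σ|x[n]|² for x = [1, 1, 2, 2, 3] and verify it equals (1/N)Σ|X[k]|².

Time domain:
Σ|x[n]|² = |1|² + |1|² + |2|² + |2|² + |3|² = 19.0000

Frequency domain:
(1/5)Σ|X[k]|² = (1/5)(|9|² + |-1.0000+1.9021i|² + |-1.0000+1.1756i|² + |-1.0000-1.1756i|² + |-1.0000-1.9021i|²) = (1/5)·95.0000 = 19.0000

Both sides agree, confirming Parseval's theorem.

Σ|x[n]|² = (1/N)Σ|X[k]|² = 19.0000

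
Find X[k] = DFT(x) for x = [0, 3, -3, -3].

X[k] = Σ(n=0 to 3) x[n] · ω_4^(nk)
where ω_4 = e^(-2πi/4)

Computing each X[k]:
X[0] = -3
X[1] = 3-6i
X[2] = -3
X[3] = 3+6i

X = [-3, 3-6i, -3, 3+6i]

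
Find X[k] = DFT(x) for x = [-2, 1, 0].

X[k] = Σ(n=0 to 2) x[n] · ω_3^(nk)
where ω_3 = e^(-2πi/3)

Computing each X[k]:
X[0] = -1
X[1] = -2.5000-0.8660i
X[2] = -2.5000+0.8660i

X = [-1, -2.5000-0.8660i, -2.5000+0.8660i]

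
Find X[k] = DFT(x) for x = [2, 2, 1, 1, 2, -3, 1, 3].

X[k] = Σ(n=0 to 7) x[n] · ω_8^(nk)
where ω_8 = e^(-2πi/8)

Computing each X[k]:
X[0] = 9
X[1] = 4.9497-2.1213i
X[2] = 2+5i
X[3] = -4.9497-2.1213i
X[4] = 3
X[5] = -4.9497+2.1213i
X[6] = 2-5i
X[7] = 4.9497+2.1213i

X = [9, 4.9497-2.1213i, 2+5i, -4.9497-2.1213i, 3, -4.9497+2.1213i, 2-5i, 4.9497+2.1213i]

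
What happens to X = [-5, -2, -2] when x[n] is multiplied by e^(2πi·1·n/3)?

Modulation property: DFT(ω_3^(-1n)·x[n]) = X[(k-1) mod 3], so circularly shift X by 1 positions.

X[k-1] = [-2, -5, -2]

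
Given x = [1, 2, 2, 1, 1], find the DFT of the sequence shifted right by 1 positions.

Time shift by 1: X_shifted[k] = ω_5^(1k) · X[k]
Shifted x = [1, 1, 2, 2, 1]

DFT(x[n-1]) = [7, -1.6180, 0.6180, 0.6180, -1.6180]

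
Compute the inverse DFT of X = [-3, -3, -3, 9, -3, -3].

x[n] = (1/6) Σ(k=0 to 5) X[k] · e^(2πikn/6)

Computing each x[n]:
x[0] = -1
x[1] = -2
x[2] = 2
x[3] = -2
x[4] = 2
x[5] = -2

x = [-1, -2, 2, -2, 2, -2]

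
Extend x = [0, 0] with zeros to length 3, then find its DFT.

Original 2-point DFT: [0, 0]
Zero-padded 3-point DFT provides frequency interpolation.

DFT_3([x, 0, ...]) = [0, 0, 0]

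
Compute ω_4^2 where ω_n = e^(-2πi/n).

ω_4^2 = e^(-2πi·2/4)
= cos(-2π·2/4) + i·sin(-2π·2/4)
= cos(-4π/4) + i·sin(-4π/4)

ω_4^2 = cos(-4π/4) + i·sin(-4π/4) = -1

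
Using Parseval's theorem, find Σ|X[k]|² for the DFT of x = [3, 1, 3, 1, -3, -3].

Parseval: Σ|x[n]|² = (1/N)Σ|X[k]|², so Σ|X[k]|² = N·Σ|x[n]|² = 6·38.0000

Σ|X[k]|² = N·Σ|x[n]|² = 6·38.0000 = 228.0000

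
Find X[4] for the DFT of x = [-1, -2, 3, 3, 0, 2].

X[4] = Σ(n=0 to 5) x[n] · ω_6^(4n) where ω_6 = e^(-2πi/6)
= (-1)·ω_6^0 + (-2)·ω_6^4 + (3)·ω_6^8 + (3)·ω_6^12 + (0)·ω_6^16 + (2)·ω_6^20

X[4] = 0.5000-6.0622i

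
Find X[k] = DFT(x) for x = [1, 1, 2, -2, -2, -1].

X[k] = Σ(n=0 to 5) x[n] · ω_6^(nk)
where ω_6 = e^(-2πi/6)

Computing each X[k]:
X[0] = -1
X[1] = 3.0000-5.1962i
X[2] = -1.0000+1.7321i
X[3] = 3
X[4] = -1.0000-1.7321i
X[5] = 3.0000+5.1962i

X = [-1, 3.0000-5.1962i, -1.0000+1.7321i, 3, -1.0000-1.7321i, 3.0000+5.1962i]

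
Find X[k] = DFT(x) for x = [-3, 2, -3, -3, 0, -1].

X[k] = Σ(n=0 to 5) x[n] · ω_6^(nk)
where ω_6 = e^(-2πi/6)

Computing each X[k]:
X[0] = -8
X[1] = 2
X[2] = -5.0000-5.1962i
X[3] = -4
X[4] = -5.0000+5.1962i
X[5] = 2

X = [-8, 2, -5.0000-5.1962i, -4, -5.0000+5.1962i, 2]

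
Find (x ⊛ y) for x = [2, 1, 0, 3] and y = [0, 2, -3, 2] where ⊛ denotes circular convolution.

(x ⊛ y)[n] = Σ(m=0 to 3) x[m] · y[(n-m) mod 4]

Computing each output sample:
(x ⊛ y)[0] = 8
(x ⊛ y)[1] = -5
(x ⊛ y)[2] = 2
(x ⊛ y)[3] = 1

x ⊛ y = [8, -5, 2, 1]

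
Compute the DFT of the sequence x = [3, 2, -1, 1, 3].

X[k] = Σ(n=0 to 4) x[n] · ω_5^(nk)
where ω_5 = e^(-2πi/5)

Computing each X[k]:
X[0] = 8
X[1] = 4.5451+2.1266i
X[2] = -1.0451-1.3143i
X[3] = -1.0451+1.3143i
X[4] = 4.5451-2.1266i

X = [8, 4.5451+2.1266i, -1.0451-1.3143i, -1.0451+1.3143i, 4.5451-2.1266i]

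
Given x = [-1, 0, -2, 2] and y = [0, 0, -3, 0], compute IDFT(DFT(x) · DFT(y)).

(x ⊛ y)[n] = Σ(m=0 to 3) x[m] · y[(n-m) mod 4]

Computing each output sample:
(x ⊛ y)[0] = 6
(x ⊛ y)[1] = -6
(x ⊛ y)[2] = 3
(x ⊛ y)[3] = 0

x ⊛ y = [6, -6, 3, 0]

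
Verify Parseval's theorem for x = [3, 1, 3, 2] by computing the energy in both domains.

Time domain:
Σ|x[n]|² = |3|² + |1|² + |3|² + |2|² = 23.0000

Frequency domain:
(1/4)Σ|X[k]|² = (1/4)(|9|² + |1i|² + |3|² + |-1i|²) = (1/4)·92.0000 = 23.0000

Both sides agree, confirming Parseval's theorem.

Σ|x[n]|² = (1/N)Σ|X[k]|² = 23.0000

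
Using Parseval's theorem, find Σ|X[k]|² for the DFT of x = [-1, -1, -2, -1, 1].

Parseval: Σ|x[n]|² = (1/N)Σ|X[k]|², so Σ|X[k]|² = N·Σ|x[n]|² = 5·8.0000

Σ|X[k]|² = N·Σ|x[n]|² = 5·8.0000 = 40.0000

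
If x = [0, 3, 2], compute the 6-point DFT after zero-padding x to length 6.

Original 3-point DFT: [5, -2.5000-0.8660i, -2.5000+0.8660i]
Zero-padded 6-point DFT provides frequency interpolation.

DFT_6([x, 0, ...]) = [5, 0.5000-4.3301i, -2.5000-0.8660i, -1, -2.5000+0.8660i, 0.5000+4.3301i]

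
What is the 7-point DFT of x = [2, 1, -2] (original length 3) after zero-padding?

Original 3-point DFT: [1, 2.5000-2.5981i, 2.5000+2.5981i]
Zero-padded 7-point DFT provides frequency interpolation.

DFT_7([x, 0, ...]) = [1, 3.0685+1.1680i, 3.5794-1.8427i, -0.1479-1.9975i, -0.1479+1.9975i, 3.5794+1.8427i, 3.0685-1.1680i]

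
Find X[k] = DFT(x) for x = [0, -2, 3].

X[k] = Σ(n=0 to 2) x[n] · ω_3^(nk)
where ω_3 = e^(-2πi/3)

Computing each X[k]:
X[0] = 1
X[1] = -0.5000+4.3301i
X[2] = -0.5000-4.3301i

X = [1, -0.5000+4.3301i, -0.5000-4.3301i]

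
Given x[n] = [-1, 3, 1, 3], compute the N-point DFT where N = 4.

X[k] = Σ(n=0 to 3) x[n] · ω_4^(nk)
where ω_4 = e^(-2πi/4)

Computing each X[k]:
X[0] = 6
X[1] = -2
X[2] = -6
X[3] = -2

X = [6, -2, -6, -2]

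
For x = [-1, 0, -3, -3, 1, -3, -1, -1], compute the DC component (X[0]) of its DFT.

X[0] = Σ(n=0 to 7) x[n] · ω_8^0 = Σ x[n]
= (-1) + (0) + (-3) + (-3) + (1) + (-3) + (-1) + (-1)

X[0] = -11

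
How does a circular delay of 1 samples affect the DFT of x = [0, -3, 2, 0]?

Time shift by 1: X_shifted[k] = ω_4^(1k) · X[k]
Shifted x = [0, 0, -3, 2]

DFT(x[n-1]) = [-1, 3+2i, -5, 3-2i]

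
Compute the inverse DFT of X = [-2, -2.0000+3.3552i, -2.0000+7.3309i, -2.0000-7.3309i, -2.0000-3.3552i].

x[n] = (1/5) Σ(k=0 to 4) X[k] · e^(2πikn/5)

Computing each x[n]:
x[0] = -2
x[1] = -3
x[2] = 2
x[3] = -2
x[4] = 3

x = [-2, -3, 2, -2, 3]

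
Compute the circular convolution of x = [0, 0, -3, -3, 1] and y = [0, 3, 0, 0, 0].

(x ⊛ y)[n] = Σ(m=0 to 4) x[m] · y[(n-m) mod 5]

Computing each output sample:
(x ⊛ y)[0] = 3
(x ⊛ y)[1] = 0
(x ⊛ y)[2] = 0
(x ⊛ y)[3] = -9
(x ⊛ y)[4] = -9

x ⊛ y = [3, 0, 0, -9, -9]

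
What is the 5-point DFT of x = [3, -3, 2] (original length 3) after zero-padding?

Original 3-point DFT: [2, 3.5000+4.3301i, 3.5000-4.3301i]
Zero-padded 5-point DFT provides frequency interpolation.

DFT_5([x, 0, ...]) = [2, 0.4549+1.6776i, 6.0451+3.6655i, 6.0451-3.6655i, 0.4549-1.6776i]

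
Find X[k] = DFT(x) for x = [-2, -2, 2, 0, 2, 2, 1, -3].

X[k] = Σ(n=0 to 7) x[n] · ω_8^(nk)
where ω_8 = e^(-2πi/8)

Computing each X[k]:
X[0] = 0
X[1] = -8.9497-0.2929i
X[2] = -3-3i
X[3] = 0.9497+1.7071i
X[4] = 6
X[5] = 0.9497-1.7071i
X[6] = -3+3i
X[7] = -8.9497+0.2929i

X = [0, -8.9497-0.2929i, -3-3i, 0.9497+1.7071i, 6, 0.9497-1.7071i, -3+3i, -8.9497+0.2929i]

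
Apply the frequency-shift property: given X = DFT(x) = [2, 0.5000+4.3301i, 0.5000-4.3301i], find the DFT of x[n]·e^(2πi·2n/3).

Modulation property: DFT(ω_3^(-2n)·x[n]) = X[(k-2) mod 3], so circularly shift X by 2 positions.

X[k-2] = [0.5000+4.3301i, 0.5000-4.3301i, 2]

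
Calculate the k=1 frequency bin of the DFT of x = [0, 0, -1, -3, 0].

X[1] = Σ(n=0 to 4) x[n] · ω_5^(1n) where ω_5 = e^(-2πi/5)
= (0)·ω_5^0 + (0)·ω_5^1 + (-1)·ω_5^2 + (-3)·ω_5^3 + (0)·ω_5^4

X[1] = 3.2361-1.1756i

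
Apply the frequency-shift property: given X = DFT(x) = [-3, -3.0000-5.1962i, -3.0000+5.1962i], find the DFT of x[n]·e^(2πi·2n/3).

Modulation property: DFT(ω_3^(-2n)·x[n]) = X[(k-2) mod 3], so circularly shift X by 2 positions.

X[k-2] = [-3.0000-5.1962i, -3.0000+5.1962i, -3]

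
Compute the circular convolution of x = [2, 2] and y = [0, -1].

(x ⊛ y)[n] = Σ(m=0 to 1) x[m] · y[(n-m) mod 2]

Computing each output sample:
(x ⊛ y)[0] = -2
(x ⊛ y)[1] = -2

x ⊛ y = [-2, -2]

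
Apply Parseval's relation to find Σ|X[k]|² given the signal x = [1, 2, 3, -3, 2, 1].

Parseval: Σ|x[n]|² = (1/N)Σ|X[k]|², so Σ|X[k]|² = N·Σ|x[n]|² = 6·28.0000

Σ|X[k]|² = N·Σ|x[n]|² = 6·28.0000 = 168.0000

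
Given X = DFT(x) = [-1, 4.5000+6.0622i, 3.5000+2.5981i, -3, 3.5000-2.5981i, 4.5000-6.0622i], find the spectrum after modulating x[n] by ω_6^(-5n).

Modulation property: DFT(ω_6^(-5n)·x[n]) = X[(k-5) mod 6], so circularly shift X by 5 positions.

X[k-5] = [4.5000+6.0622i, 3.5000+2.5981i, -3, 3.5000-2.5981i, 4.5000-6.0622i, -1]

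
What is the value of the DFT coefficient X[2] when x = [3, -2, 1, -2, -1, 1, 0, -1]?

X[2] = Σ(n=0 to 7) x[n] · ω_8^(2n) where ω_8 = e^(-2πi/8)
= (3)·ω_8^0 + (-2)·ω_8^2 + (1)·ω_8^4 + (-2)·ω_8^6 + (-1)·ω_8^8 + (1)·ω_8^10 + (0)·ω_8^12 + (-1)·ω_8^14

X[2] = 1-2i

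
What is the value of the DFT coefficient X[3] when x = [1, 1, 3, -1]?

X[3] = Σ(n=0 to 3) x[n] · ω_4^(3n) where ω_4 = e^(-2πi/4)
= (1)·ω_4^0 + (1)·ω_4^3 + (3)·ω_4^6 + (-1)·ω_4^9

X[3] = -2+2i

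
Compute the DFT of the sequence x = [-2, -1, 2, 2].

X[k] = Σ(n=0 to 3) x[n] · ω_4^(nk)
where ω_4 = e^(-2πi/4)

Computing each X[k]:
X[0] = 1
X[1] = -4+3i
X[2] = -1
X[3] = -4-3i

X = [1, -4+3i, -1, -4-3i]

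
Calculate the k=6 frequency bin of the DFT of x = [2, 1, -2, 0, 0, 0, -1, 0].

X[6] = Σ(n=0 to 7) x[n] · ω_8^(6n) where ω_8 = e^(-2πi/8)
= (2)·ω_8^0 + (1)·ω_8^6 + (-2)·ω_8^12 + (0)·ω_8^18 + (0)·ω_8^24 + (0)·ω_8^30 + (-1)·ω_8^36 + (0)·ω_8^42

X[6] = 5+1i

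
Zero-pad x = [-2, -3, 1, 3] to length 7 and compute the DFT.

Original 4-point DFT: [-1, -3+6i, -1, -3-6i]
Zero-padded 7-point DFT provides frequency interpolation.

DFT_7([x, 0, ...]) = [-1, -6.7959+0.0689i, -0.3629+5.7042i, 0.6588-0.8413i, 0.6588+0.8413i, -0.3629-5.7042i, -6.7959-0.0689i]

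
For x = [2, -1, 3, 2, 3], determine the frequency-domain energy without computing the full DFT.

Parseval: Σ|x[n]|² = (1/N)Σ|X[k]|², so Σ|X[k]|² = N·Σ|x[n]|² = 5·27.0000

Σ|X[k]|² = N·Σ|x[n]|² = 5·27.0000 = 135.0000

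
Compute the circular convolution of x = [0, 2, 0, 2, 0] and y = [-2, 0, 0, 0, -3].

(x ⊛ y)[n] = Σ(m=0 to 4) x[m] · y[(n-m) mod 5]

Computing each output sample:
(x ⊛ y)[0] = -6
(x ⊛ y)[1] = -4
(x ⊛ y)[2] = -6
(x ⊛ y)[3] = -4
(x ⊛ y)[4] = 0

x ⊛ y = [-6, -4, -6, -4, 0]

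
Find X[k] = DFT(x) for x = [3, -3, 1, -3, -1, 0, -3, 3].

X[k] = Σ(n=0 to 7) x[n] · ω_8^(nk)
where ω_8 = e^(-2πi/8)

Computing each X[k]:
X[0] = -3
X[1] = 6.1213+2.3640i
X[2] = 4+3i
X[3] = 1.8787+10.3640i
X[4] = 3
X[5] = 1.8787-10.3640i
X[6] = 4-3i
X[7] = 6.1213-2.3640i

X = [-3, 6.1213+2.3640i, 4+3i, 1.8787+10.3640i, 3, 1.8787-10.3640i, 4-3i, 6.1213-2.3640i]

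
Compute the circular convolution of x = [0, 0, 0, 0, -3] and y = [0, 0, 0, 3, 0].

(x ⊛ y)[n] = Σ(m=0 to 4) x[m] · y[(n-m) mod 5]

Computing each output sample:
(x ⊛ y)[0] = 0
(x ⊛ y)[1] = 0
(x ⊛ y)[2] = -9
(x ⊛ y)[3] = 0
(x ⊛ y)[4] = 0

x ⊛ y = [0, 0, -9, 0, 0]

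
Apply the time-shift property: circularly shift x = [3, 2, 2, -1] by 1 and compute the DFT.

Time shift by 1: X_shifted[k] = ω_4^(1k) · X[k]
Shifted x = [-1, 3, 2, 2]

DFT(x[n-1]) = [6, -3-1i, -4, -3+1i]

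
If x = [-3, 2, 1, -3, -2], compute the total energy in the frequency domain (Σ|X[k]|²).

Parseval: Σ|x[n]|² = (1/N)Σ|X[k]|², so Σ|X[k]|² = N·Σ|x[n]|² = 5·27.0000

Σ|X[k]|² = N·Σ|x[n]|² = 5·27.0000 = 135.0000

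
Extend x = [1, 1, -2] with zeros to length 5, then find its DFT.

Original 3-point DFT: [0, 1.5000-2.5981i, 1.5000+2.5981i]
Zero-padded 5-point DFT provides frequency interpolation.

DFT_5([x, 0, ...]) = [0, 2.9271+0.2245i, -0.4271-2.4899i, -0.4271+2.4899i, 2.9271-0.2245i]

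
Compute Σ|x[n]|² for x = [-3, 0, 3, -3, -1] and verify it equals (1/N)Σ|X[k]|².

Time domain:
Σ|x[n]|² = |-3|² + |0|² + |3|² + |-3|² + |-1|² = 28.0000

Frequency domain:
(1/5)Σ|X[k]|² = (1/5)(|-4|² + |-3.3090-4.4778i|² + |-2.1910+5.1186i|² + |-2.1910-5.1186i|² + |-3.3090+4.4778i|²) = (1/5)·140.0000 = 28.0000

Both sides agree, confirming Parseval's theorem.

Σ|x[n]|² = (1/N)Σ|X[k]|² = 28.0000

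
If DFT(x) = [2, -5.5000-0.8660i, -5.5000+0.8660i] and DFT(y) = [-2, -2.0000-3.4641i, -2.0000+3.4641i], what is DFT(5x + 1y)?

By linearity: DFT(5x + 1y) = 5·DFT(x) + 1·DFT(y)
= 5·[2, -5.5000-0.8660i, -5.5000+0.8660i] + 1·[-2, -2.0000-3.4641i, -2.0000+3.4641i]

Computing element-wise:
Z[0] = 5·(2) + 1·(-2) = 8
Z[1] = 5·(-5.5000-0.8660i) + 1·(-2.0000-3.4641i) = -29.5000-7.7941i
Z[2] = 5·(-5.5000+0.8660i) + 1·(-2.0000+3.4641i) = -29.5000+7.7941i

DFT(5x + 1y) = 5·X + 1·Y = [8, -29.5000-7.7941i, -29.5000+7.7941i]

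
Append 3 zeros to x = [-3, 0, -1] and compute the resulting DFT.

Original 3-point DFT: [-4, -2.5000-0.8660i, -2.5000+0.8660i]
Zero-padded 6-point DFT provides frequency interpolation.

DFT_6([x, 0, ...]) = [-4, -2.5000+0.8660i, -2.5000-0.8660i, -4, -2.5000+0.8660i, -2.5000-0.8660i]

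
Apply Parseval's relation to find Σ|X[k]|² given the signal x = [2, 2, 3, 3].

Parseval: Σ|x[n]|² = (1/N)Σ|X[k]|², so Σ|X[k]|² = N·Σ|x[n]|² = 4·26.0000

Σ|X[k]|² = N·Σ|x[n]|² = 4·26.0000 = 104.0000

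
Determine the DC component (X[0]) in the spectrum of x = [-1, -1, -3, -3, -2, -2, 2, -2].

X[0] = Σ(n=0 to 7) x[n] · ω_8^0 = Σ x[n]
= (-1) + (-1) + (-3) + (-3) + (-2) + (-2) + (2) + (-2)

X[0] = -12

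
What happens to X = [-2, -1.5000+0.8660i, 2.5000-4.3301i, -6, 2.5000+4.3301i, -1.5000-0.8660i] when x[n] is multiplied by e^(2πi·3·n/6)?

Modulation property: DFT(ω_6^(-3n)·x[n]) = X[(k-3) mod 6], so circularly shift X by 3 positions.

X[k-3] = [-6, 2.5000+4.3301i, -1.5000-0.8660i, -2, -1.5000+0.8660i, 2.5000-4.3301i]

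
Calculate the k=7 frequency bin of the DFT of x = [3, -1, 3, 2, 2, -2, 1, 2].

X[7] = Σ(n=0 to 7) x[n] · ω_8^(7n) where ω_8 = e^(-2πi/8)
= (3)·ω_8^0 + (-1)·ω_8^7 + (3)·ω_8^14 + (2)·ω_8^21 + (2)·ω_8^28 + (-2)·ω_8^35 + (1)·ω_8^42 + (2)·ω_8^49

X[7] = 1.7071+2.7071i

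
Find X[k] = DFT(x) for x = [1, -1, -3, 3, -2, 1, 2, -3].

X[k] = Σ(n=0 to 7) x[n] · ω_8^(nk)
where ω_8 = e^(-2πi/8)

Computing each X[k]:
X[0] = -2
X[1] = -2.6569+2.1716i
X[2] = 0
X[3] = 8.6569-7.8284i
X[4] = -2
X[5] = 8.6569+7.8284i
X[6] = 0
X[7] = -2.6569-2.1716i

X = [-2, -2.6569+2.1716i, 0, 8.6569-7.8284i, -2, 8.6569+7.8284i, 0, -2.6569-2.1716i]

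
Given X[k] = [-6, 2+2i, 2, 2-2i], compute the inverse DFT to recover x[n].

x[n] = (1/4) Σ(k=0 to 3) X[k] · e^(2πikn/4)

Computing each x[n]:
x[0] = 0
x[1] = -3
x[2] = -2
x[3] = -1

x = [0, -3, -2, -1]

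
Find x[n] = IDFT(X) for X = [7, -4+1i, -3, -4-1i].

x[n] = (1/4) Σ(k=0 to 3) X[k] · e^(2πikn/4)

Computing each x[n]:
x[0] = -1
x[1] = 2
x[2] = 3
x[3] = 3

x = [-1, 2, 3, 3]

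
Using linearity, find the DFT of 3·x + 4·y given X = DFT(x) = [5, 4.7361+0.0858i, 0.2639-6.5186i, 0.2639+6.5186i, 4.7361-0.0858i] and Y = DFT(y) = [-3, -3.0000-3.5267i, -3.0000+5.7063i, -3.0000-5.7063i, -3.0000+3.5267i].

By linearity: DFT(3x + 4y) = 3·DFT(x) + 4·DFT(y)
= 3·[5, 4.7361+0.0858i, 0.2639-6.5186i, 0.2639+6.5186i, 4.7361-0.0858i] + 4·[-3, -3.0000-3.5267i, -3.0000+5.7063i, -3.0000-5.7063i, -3.0000+3.5267i]

Computing element-wise:
Z[0] = 3·(5) + 4·(-3) = 3
Z[1] = 3·(4.7361+0.0858i) + 4·(-3.0000-3.5267i) = 2.2083-13.8494i
Z[2] = 3·(0.2639-6.5186i) + 4·(-3.0000+5.7063i) = -11.2083+3.2694i
Z[3] = 3·(0.2639+6.5186i) + 4·(-3.0000-5.7063i) = -11.2083-3.2694i
Z[4] = 3·(4.7361-0.0858i) + 4·(-3.0000+3.5267i) = 2.2083+13.8494i

DFT(3x + 4y) = 3·X + 4·Y = [3, 2.2083-13.8494i, -11.2083+3.2694i, -11.2083-3.2694i, 2.2083+13.8494i]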